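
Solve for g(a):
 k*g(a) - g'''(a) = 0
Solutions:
 g(a) = C1*exp(a*k^(1/3)) + C2*exp(a*k^(1/3)*(-1 + sqrt(3)*I)/2) + C3*exp(-a*k^(1/3)*(1 + sqrt(3)*I)/2)


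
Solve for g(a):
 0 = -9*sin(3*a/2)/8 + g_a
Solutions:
 g(a) = C1 - 3*cos(3*a/2)/4


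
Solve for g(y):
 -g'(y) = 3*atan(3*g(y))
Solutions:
 Integral(1/atan(3*_y), (_y, g(y))) = C1 - 3*y


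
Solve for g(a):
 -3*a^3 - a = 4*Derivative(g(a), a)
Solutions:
 g(a) = C1 - 3*a^4/16 - a^2/8


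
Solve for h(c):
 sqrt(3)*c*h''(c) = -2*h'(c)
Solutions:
 h(c) = C1 + C2*c^(1 - 2*sqrt(3)/3)


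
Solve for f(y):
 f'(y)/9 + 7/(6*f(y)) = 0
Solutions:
 f(y) = -sqrt(C1 - 21*y)
 f(y) = sqrt(C1 - 21*y)


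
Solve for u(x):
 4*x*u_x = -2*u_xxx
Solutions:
 u(x) = C1 + Integral(C2*airyai(-2^(1/3)*x) + C3*airybi(-2^(1/3)*x), x)


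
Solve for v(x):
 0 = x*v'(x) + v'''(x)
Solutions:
 v(x) = C1 + Integral(C2*airyai(-x) + C3*airybi(-x), x)


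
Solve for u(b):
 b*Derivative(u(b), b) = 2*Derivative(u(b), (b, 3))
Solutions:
 u(b) = C1 + Integral(C2*airyai(2^(2/3)*b/2) + C3*airybi(2^(2/3)*b/2), b)


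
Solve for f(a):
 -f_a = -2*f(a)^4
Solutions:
 f(a) = (-1/(C1 + 6*a))^(1/3)
 f(a) = (-1/(C1 + 2*a))^(1/3)*(-3^(2/3) - 3*3^(1/6)*I)/6
 f(a) = (-1/(C1 + 2*a))^(1/3)*(-3^(2/3) + 3*3^(1/6)*I)/6


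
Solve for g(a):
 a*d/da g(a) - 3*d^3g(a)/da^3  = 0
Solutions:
 g(a) = C1 + Integral(C2*airyai(3^(2/3)*a/3) + C3*airybi(3^(2/3)*a/3), a)


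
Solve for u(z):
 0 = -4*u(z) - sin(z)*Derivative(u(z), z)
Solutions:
 u(z) = C1*(cos(z)^2 + 2*cos(z) + 1)/(cos(z)^2 - 2*cos(z) + 1)


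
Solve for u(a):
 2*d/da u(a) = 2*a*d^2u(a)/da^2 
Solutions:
 u(a) = C1 + C2*a^2


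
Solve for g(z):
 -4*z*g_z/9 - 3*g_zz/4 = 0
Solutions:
 g(z) = C1 + C2*erf(2*sqrt(6)*z/9)


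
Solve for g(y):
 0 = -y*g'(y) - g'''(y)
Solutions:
 g(y) = C1 + Integral(C2*airyai(-y) + C3*airybi(-y), y)


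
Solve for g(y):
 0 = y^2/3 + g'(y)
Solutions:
 g(y) = C1 - y^3/9


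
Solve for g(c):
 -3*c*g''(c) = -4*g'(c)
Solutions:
 g(c) = C1 + C2*c^(7/3)


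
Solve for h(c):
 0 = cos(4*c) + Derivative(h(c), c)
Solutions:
 h(c) = C1 - sin(4*c)/4


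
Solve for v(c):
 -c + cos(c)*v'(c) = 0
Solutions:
 v(c) = C1 + Integral(c/cos(c), c)


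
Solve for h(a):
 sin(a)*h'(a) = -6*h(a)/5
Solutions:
 h(a) = C1*(cos(a) + 1)^(3/5)/(cos(a) - 1)^(3/5)


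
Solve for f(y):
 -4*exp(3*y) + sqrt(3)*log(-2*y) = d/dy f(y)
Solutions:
 f(y) = C1 + sqrt(3)*y*log(-y) + sqrt(3)*y*(-1 + log(2)) - 4*exp(3*y)/3


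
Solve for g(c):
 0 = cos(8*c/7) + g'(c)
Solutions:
 g(c) = C1 - 7*sin(8*c/7)/8


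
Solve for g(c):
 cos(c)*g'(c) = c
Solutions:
 g(c) = C1 + Integral(c/cos(c), c)


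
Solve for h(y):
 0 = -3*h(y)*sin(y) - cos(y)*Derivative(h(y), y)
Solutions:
 h(y) = C1*cos(y)^3


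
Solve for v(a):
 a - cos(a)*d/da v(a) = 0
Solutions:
 v(a) = C1 + Integral(a/cos(a), a)


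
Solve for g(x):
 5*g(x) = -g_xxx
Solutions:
 g(x) = C3*exp(-5^(1/3)*x) + (C1*sin(sqrt(3)*5^(1/3)*x/2) + C2*cos(sqrt(3)*5^(1/3)*x/2))*exp(5^(1/3)*x/2)


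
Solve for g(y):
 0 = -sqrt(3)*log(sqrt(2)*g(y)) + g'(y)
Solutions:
 -2*sqrt(3)*Integral(1/(2*log(_y) + log(2)), (_y, g(y)))/3 = C1 - y


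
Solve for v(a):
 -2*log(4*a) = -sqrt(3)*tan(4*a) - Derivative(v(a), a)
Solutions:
 v(a) = C1 + 2*a*log(a) - 2*a + 4*a*log(2) + sqrt(3)*log(cos(4*a))/4


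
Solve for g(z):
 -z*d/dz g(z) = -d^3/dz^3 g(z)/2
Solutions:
 g(z) = C1 + Integral(C2*airyai(2^(1/3)*z) + C3*airybi(2^(1/3)*z), z)


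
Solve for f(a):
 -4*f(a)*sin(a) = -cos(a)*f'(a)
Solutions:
 f(a) = C1/cos(a)^4


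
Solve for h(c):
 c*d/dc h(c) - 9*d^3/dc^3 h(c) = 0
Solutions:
 h(c) = C1 + Integral(C2*airyai(3^(1/3)*c/3) + C3*airybi(3^(1/3)*c/3), c)


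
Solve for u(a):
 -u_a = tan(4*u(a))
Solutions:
 u(a) = -asin(C1*exp(-4*a))/4 + pi/4
 u(a) = asin(C1*exp(-4*a))/4


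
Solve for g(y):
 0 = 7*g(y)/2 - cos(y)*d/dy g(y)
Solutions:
 g(y) = C1*(sin(y) + 1)^(7/4)/(sin(y) - 1)^(7/4)


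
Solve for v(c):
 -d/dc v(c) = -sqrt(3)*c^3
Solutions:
 v(c) = C1 + sqrt(3)*c^4/4


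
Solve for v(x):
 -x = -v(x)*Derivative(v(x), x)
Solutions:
 v(x) = -sqrt(C1 + x^2)
 v(x) = sqrt(C1 + x^2)


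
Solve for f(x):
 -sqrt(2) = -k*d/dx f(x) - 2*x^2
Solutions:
 f(x) = C1 - 2*x^3/(3*k) + sqrt(2)*x/k


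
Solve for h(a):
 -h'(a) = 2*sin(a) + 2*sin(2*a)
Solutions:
 h(a) = C1 + 2*cos(a) + cos(2*a)


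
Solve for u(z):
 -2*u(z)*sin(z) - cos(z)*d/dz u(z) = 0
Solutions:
 u(z) = C1*cos(z)^2


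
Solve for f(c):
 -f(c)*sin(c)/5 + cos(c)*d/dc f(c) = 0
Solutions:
 f(c) = C1/cos(c)^(1/5)


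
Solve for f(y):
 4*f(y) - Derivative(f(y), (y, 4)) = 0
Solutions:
 f(y) = C1*exp(-sqrt(2)*y) + C2*exp(sqrt(2)*y) + C3*sin(sqrt(2)*y) + C4*cos(sqrt(2)*y)


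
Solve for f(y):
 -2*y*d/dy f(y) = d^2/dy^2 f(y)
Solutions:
 f(y) = C1 + C2*erf(y)


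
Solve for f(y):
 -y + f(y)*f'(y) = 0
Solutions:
 f(y) = -sqrt(C1 + y^2)
 f(y) = sqrt(C1 + y^2)


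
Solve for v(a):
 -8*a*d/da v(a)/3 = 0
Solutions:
 v(a) = C1


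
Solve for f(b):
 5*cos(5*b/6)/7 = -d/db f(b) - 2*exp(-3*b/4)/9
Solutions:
 f(b) = C1 - 6*sin(5*b/6)/7 + 8*exp(-3*b/4)/27


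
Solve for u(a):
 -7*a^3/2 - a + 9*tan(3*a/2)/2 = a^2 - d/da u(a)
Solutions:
 u(a) = C1 + 7*a^4/8 + a^3/3 + a^2/2 + 3*log(cos(3*a/2))


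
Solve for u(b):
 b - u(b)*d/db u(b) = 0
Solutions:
 u(b) = -sqrt(C1 + b^2)
 u(b) = sqrt(C1 + b^2)


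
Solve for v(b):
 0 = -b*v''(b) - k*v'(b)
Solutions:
 v(b) = C1 + b^(1 - re(k))*(C2*sin(log(b)*Abs(im(k))) + C3*cos(log(b)*im(k)))


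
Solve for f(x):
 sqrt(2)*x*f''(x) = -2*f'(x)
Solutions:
 f(x) = C1 + C2*x^(1 - sqrt(2))


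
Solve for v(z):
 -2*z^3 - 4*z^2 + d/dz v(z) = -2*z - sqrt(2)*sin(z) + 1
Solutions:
 v(z) = C1 + z^4/2 + 4*z^3/3 - z^2 + z + sqrt(2)*cos(z)


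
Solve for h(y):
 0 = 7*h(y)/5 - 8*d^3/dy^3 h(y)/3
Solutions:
 h(y) = C3*exp(21^(1/3)*5^(2/3)*y/10) + (C1*sin(3^(5/6)*5^(2/3)*7^(1/3)*y/20) + C2*cos(3^(5/6)*5^(2/3)*7^(1/3)*y/20))*exp(-21^(1/3)*5^(2/3)*y/20)


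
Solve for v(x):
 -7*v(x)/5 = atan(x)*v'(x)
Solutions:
 v(x) = C1*exp(-7*Integral(1/atan(x), x)/5)


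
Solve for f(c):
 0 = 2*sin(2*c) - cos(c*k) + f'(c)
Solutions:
 f(c) = C1 + cos(2*c) + sin(c*k)/k


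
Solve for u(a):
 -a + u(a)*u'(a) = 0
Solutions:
 u(a) = -sqrt(C1 + a^2)
 u(a) = sqrt(C1 + a^2)


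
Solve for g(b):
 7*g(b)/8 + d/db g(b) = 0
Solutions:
 g(b) = C1*exp(-7*b/8)


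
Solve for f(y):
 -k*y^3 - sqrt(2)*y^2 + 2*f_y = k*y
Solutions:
 f(y) = C1 + k*y^4/8 + k*y^2/4 + sqrt(2)*y^3/6


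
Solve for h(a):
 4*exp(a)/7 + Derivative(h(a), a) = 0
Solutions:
 h(a) = C1 - 4*exp(a)/7


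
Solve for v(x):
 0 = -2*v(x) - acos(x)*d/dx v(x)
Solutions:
 v(x) = C1*exp(-2*Integral(1/acos(x), x))


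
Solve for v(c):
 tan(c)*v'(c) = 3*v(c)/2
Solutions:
 v(c) = C1*sin(c)^(3/2)


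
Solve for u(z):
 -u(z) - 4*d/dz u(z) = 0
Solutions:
 u(z) = C1*exp(-z/4)


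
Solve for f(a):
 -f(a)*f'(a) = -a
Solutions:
 f(a) = -sqrt(C1 + a^2)
 f(a) = sqrt(C1 + a^2)


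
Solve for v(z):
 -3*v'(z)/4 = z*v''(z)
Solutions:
 v(z) = C1 + C2*z^(1/4)


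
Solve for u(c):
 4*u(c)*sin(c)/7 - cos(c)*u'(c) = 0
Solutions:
 u(c) = C1/cos(c)^(4/7)


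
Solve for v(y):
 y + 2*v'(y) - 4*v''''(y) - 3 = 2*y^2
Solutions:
 v(y) = C1 + C4*exp(2^(2/3)*y/2) + y^3/3 - y^2/4 + 3*y/2 + (C2*sin(2^(2/3)*sqrt(3)*y/4) + C3*cos(2^(2/3)*sqrt(3)*y/4))*exp(-2^(2/3)*y/4)


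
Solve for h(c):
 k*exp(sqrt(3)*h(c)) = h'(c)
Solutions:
 h(c) = sqrt(3)*(2*log(-1/(C1 + c*k)) - log(3))/6


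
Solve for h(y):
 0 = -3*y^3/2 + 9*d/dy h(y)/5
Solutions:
 h(y) = C1 + 5*y^4/24


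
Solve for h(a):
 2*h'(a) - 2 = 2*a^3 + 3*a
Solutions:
 h(a) = C1 + a^4/4 + 3*a^2/4 + a


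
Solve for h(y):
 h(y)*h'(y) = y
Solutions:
 h(y) = -sqrt(C1 + y^2)
 h(y) = sqrt(C1 + y^2)


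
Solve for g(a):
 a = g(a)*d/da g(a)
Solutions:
 g(a) = -sqrt(C1 + a^2)
 g(a) = sqrt(C1 + a^2)


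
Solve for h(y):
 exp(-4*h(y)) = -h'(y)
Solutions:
 h(y) = log(-I*(C1 - 4*y)^(1/4))
 h(y) = log(I*(C1 - 4*y)^(1/4))
 h(y) = log(-(C1 - 4*y)^(1/4))
 h(y) = log(C1 - 4*y)/4


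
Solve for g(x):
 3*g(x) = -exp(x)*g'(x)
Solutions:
 g(x) = C1*exp(3*exp(-x))


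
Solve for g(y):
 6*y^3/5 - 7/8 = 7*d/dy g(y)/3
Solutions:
 g(y) = C1 + 9*y^4/70 - 3*y/8


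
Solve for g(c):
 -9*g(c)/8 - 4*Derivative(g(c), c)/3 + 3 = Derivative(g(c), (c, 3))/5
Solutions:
 g(c) = C1*exp(10^(1/3)*c*(-32*5^(1/3)/(243 + sqrt(140969))^(1/3) + 2^(1/3)*(243 + sqrt(140969))^(1/3))/24)*sin(10^(1/3)*sqrt(3)*c*(32*5^(1/3)/(243 + sqrt(140969))^(1/3) + 2^(1/3)*(243 + sqrt(140969))^(1/3))/24) + C2*exp(10^(1/3)*c*(-32*5^(1/3)/(243 + sqrt(140969))^(1/3) + 2^(1/3)*(243 + sqrt(140969))^(1/3))/24)*cos(10^(1/3)*sqrt(3)*c*(32*5^(1/3)/(243 + sqrt(140969))^(1/3) + 2^(1/3)*(243 + sqrt(140969))^(1/3))/24) + C3*exp(-10^(1/3)*c*(-32*5^(1/3)/(243 + sqrt(140969))^(1/3) + 2^(1/3)*(243 + sqrt(140969))^(1/3))/12) + 8/3


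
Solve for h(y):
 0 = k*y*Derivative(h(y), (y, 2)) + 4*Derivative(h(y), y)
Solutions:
 h(y) = C1 + y^(((re(k) - 4)*re(k) + im(k)^2)/(re(k)^2 + im(k)^2))*(C2*sin(4*log(y)*Abs(im(k))/(re(k)^2 + im(k)^2)) + C3*cos(4*log(y)*im(k)/(re(k)^2 + im(k)^2)))


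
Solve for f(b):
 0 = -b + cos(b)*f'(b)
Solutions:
 f(b) = C1 + Integral(b/cos(b), b)


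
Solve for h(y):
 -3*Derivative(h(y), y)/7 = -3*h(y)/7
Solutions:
 h(y) = C1*exp(y)


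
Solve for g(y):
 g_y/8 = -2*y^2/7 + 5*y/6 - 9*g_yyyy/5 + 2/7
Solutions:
 g(y) = C1 + C4*exp(-15^(1/3)*y/6) - 16*y^3/21 + 10*y^2/3 + 16*y/7 + (C2*sin(3^(5/6)*5^(1/3)*y/12) + C3*cos(3^(5/6)*5^(1/3)*y/12))*exp(15^(1/3)*y/12)


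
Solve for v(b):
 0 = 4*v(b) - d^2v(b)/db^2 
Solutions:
 v(b) = C1*exp(-2*b) + C2*exp(2*b)


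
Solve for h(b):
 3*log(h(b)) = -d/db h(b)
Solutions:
 li(h(b)) = C1 - 3*b


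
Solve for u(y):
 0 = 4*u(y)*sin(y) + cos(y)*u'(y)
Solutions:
 u(y) = C1*cos(y)^4


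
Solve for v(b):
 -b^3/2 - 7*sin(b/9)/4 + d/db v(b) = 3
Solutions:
 v(b) = C1 + b^4/8 + 3*b - 63*cos(b/9)/4


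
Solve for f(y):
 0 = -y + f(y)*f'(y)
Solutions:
 f(y) = -sqrt(C1 + y^2)
 f(y) = sqrt(C1 + y^2)


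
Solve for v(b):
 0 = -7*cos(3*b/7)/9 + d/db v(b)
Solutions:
 v(b) = C1 + 49*sin(3*b/7)/27


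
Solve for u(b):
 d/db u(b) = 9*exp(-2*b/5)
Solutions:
 u(b) = C1 - 45*exp(-2*b/5)/2


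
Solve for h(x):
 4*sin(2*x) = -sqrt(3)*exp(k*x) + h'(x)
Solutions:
 h(x) = C1 - 2*cos(2*x) + sqrt(3)*exp(k*x)/k


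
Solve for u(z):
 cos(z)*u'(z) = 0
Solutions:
 u(z) = C1


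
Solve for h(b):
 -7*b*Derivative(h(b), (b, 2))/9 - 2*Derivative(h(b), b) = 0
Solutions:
 h(b) = C1 + C2/b^(11/7)


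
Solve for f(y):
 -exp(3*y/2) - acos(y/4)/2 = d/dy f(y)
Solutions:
 f(y) = C1 - y*acos(y/4)/2 + sqrt(16 - y^2)/2 - 2*exp(3*y/2)/3


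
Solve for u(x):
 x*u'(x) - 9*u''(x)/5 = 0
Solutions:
 u(x) = C1 + C2*erfi(sqrt(10)*x/6)


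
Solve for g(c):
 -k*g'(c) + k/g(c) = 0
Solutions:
 g(c) = -sqrt(C1 + 2*c)
 g(c) = sqrt(C1 + 2*c)


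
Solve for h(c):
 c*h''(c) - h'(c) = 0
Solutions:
 h(c) = C1 + C2*c^2


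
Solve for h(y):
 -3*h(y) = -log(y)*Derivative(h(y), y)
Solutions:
 h(y) = C1*exp(3*li(y))


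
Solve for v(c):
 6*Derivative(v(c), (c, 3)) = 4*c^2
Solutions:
 v(c) = C1 + C2*c + C3*c^2 + c^5/90


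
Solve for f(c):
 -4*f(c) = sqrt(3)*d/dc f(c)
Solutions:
 f(c) = C1*exp(-4*sqrt(3)*c/3)


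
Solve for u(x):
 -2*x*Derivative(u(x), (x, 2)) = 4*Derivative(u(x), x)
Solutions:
 u(x) = C1 + C2/x


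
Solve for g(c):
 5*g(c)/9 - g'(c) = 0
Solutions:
 g(c) = C1*exp(5*c/9)


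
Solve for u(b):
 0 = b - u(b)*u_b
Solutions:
 u(b) = -sqrt(C1 + b^2)
 u(b) = sqrt(C1 + b^2)


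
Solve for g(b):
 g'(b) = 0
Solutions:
 g(b) = C1


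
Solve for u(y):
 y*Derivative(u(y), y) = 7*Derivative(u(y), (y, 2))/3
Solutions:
 u(y) = C1 + C2*erfi(sqrt(42)*y/14)


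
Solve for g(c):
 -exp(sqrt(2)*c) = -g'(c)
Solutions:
 g(c) = C1 + sqrt(2)*exp(sqrt(2)*c)/2


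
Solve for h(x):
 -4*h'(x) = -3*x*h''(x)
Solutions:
 h(x) = C1 + C2*x^(7/3)


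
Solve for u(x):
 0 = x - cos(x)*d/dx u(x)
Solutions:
 u(x) = C1 + Integral(x/cos(x), x)


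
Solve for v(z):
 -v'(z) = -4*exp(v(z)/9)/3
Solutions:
 v(z) = 9*log(-1/(C1 + 4*z)) + 27*log(3)


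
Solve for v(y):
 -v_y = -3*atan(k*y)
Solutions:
 v(y) = C1 + 3*Piecewise((y*atan(k*y) - log(k^2*y^2 + 1)/(2*k), Ne(k, 0)), (0, True))


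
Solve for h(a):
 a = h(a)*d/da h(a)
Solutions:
 h(a) = -sqrt(C1 + a^2)
 h(a) = sqrt(C1 + a^2)


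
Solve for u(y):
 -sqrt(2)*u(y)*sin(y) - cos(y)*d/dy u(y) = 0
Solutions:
 u(y) = C1*cos(y)^(sqrt(2))


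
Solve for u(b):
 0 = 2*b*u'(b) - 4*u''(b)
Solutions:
 u(b) = C1 + C2*erfi(b/2)


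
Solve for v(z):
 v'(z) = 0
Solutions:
 v(z) = C1


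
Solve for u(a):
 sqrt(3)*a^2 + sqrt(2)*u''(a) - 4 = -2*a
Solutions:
 u(a) = C1 + C2*a - sqrt(6)*a^4/24 - sqrt(2)*a^3/6 + sqrt(2)*a^2


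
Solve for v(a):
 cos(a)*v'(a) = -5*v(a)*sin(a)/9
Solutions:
 v(a) = C1*cos(a)^(5/9)


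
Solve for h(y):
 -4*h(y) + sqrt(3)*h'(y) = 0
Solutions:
 h(y) = C1*exp(4*sqrt(3)*y/3)


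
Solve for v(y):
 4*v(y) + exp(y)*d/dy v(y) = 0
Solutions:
 v(y) = C1*exp(4*exp(-y))


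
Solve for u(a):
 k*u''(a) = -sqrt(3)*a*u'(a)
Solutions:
 u(a) = C1 + C2*sqrt(k)*erf(sqrt(2)*3^(1/4)*a*sqrt(1/k)/2)


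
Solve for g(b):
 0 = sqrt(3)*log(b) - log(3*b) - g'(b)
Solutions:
 g(b) = C1 - b*log(b) + sqrt(3)*b*log(b) - sqrt(3)*b - b*log(3) + b


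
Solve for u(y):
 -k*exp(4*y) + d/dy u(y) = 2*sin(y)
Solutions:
 u(y) = C1 + k*exp(4*y)/4 - 2*cos(y)


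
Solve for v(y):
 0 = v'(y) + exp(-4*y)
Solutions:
 v(y) = C1 + exp(-4*y)/4


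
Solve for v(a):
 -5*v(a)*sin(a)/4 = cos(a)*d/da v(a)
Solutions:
 v(a) = C1*cos(a)^(5/4)


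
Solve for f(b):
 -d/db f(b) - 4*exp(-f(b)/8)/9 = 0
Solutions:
 f(b) = 8*log(C1 - b/18)


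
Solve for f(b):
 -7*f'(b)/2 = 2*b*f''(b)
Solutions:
 f(b) = C1 + C2/b^(3/4)


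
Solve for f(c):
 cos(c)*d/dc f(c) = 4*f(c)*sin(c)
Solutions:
 f(c) = C1/cos(c)^4


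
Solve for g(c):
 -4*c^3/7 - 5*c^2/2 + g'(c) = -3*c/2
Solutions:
 g(c) = C1 + c^4/7 + 5*c^3/6 - 3*c^2/4


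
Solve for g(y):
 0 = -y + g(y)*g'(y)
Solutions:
 g(y) = -sqrt(C1 + y^2)
 g(y) = sqrt(C1 + y^2)


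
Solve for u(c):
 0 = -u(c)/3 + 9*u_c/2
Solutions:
 u(c) = C1*exp(2*c/27)


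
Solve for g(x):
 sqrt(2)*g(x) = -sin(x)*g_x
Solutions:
 g(x) = C1*(cos(x) + 1)^(sqrt(2)/2)/(cos(x) - 1)^(sqrt(2)/2)


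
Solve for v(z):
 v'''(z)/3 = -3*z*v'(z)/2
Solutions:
 v(z) = C1 + Integral(C2*airyai(-6^(2/3)*z/2) + C3*airybi(-6^(2/3)*z/2), z)


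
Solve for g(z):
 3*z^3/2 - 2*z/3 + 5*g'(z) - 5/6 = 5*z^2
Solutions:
 g(z) = C1 - 3*z^4/40 + z^3/3 + z^2/15 + z/6


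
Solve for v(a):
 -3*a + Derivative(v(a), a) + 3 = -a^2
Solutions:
 v(a) = C1 - a^3/3 + 3*a^2/2 - 3*a


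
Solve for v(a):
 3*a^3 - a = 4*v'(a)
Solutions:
 v(a) = C1 + 3*a^4/16 - a^2/8


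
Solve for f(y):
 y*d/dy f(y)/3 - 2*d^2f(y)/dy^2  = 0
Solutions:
 f(y) = C1 + C2*erfi(sqrt(3)*y/6)


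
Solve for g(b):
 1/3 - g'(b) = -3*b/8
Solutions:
 g(b) = C1 + 3*b^2/16 + b/3


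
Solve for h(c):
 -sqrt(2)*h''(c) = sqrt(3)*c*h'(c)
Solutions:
 h(c) = C1 + C2*erf(6^(1/4)*c/2)


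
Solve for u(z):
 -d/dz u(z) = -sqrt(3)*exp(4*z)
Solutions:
 u(z) = C1 + sqrt(3)*exp(4*z)/4


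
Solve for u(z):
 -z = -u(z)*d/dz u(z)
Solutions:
 u(z) = -sqrt(C1 + z^2)
 u(z) = sqrt(C1 + z^2)


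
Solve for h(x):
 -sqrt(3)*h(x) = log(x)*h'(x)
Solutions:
 h(x) = C1*exp(-sqrt(3)*li(x))


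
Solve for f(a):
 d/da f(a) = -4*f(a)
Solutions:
 f(a) = C1*exp(-4*a)


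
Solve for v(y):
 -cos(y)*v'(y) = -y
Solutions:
 v(y) = C1 + Integral(y/cos(y), y)


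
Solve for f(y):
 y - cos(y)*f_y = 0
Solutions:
 f(y) = C1 + Integral(y/cos(y), y)


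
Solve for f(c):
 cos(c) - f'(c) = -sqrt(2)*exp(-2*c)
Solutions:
 f(c) = C1 + sin(c) - sqrt(2)*exp(-2*c)/2


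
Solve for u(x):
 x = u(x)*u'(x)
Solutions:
 u(x) = -sqrt(C1 + x^2)
 u(x) = sqrt(C1 + x^2)


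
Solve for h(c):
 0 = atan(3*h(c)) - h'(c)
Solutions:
 Integral(1/atan(3*_y), (_y, h(c))) = C1 + c


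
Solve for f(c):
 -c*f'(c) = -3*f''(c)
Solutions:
 f(c) = C1 + C2*erfi(sqrt(6)*c/6)


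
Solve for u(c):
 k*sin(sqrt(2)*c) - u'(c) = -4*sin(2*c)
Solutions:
 u(c) = C1 - sqrt(2)*k*cos(sqrt(2)*c)/2 - 2*cos(2*c)


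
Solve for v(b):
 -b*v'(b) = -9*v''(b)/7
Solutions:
 v(b) = C1 + C2*erfi(sqrt(14)*b/6)


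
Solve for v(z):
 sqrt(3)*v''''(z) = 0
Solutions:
 v(z) = C1 + C2*z + C3*z^2 + C4*z^3


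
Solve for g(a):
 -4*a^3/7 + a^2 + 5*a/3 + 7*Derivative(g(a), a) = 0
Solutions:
 g(a) = C1 + a^4/49 - a^3/21 - 5*a^2/42


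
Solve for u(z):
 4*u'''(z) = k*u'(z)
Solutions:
 u(z) = C1 + C2*exp(-sqrt(k)*z/2) + C3*exp(sqrt(k)*z/2)


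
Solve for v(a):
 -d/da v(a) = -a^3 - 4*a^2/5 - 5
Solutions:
 v(a) = C1 + a^4/4 + 4*a^3/15 + 5*a


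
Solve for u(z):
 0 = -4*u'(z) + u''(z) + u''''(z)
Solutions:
 u(z) = C1 + C2*exp(z*(-3*(2 + sqrt(327)/9)^(1/3) + (2 + sqrt(327)/9)^(-1/3))/6)*sin(sqrt(3)*z*((2 + sqrt(327)/9)^(-1/3) + 3*(2 + sqrt(327)/9)^(1/3))/6) + C3*exp(z*(-3*(2 + sqrt(327)/9)^(1/3) + (2 + sqrt(327)/9)^(-1/3))/6)*cos(sqrt(3)*z*((2 + sqrt(327)/9)^(-1/3) + 3*(2 + sqrt(327)/9)^(1/3))/6) + C4*exp(z*(-1/(3*(2 + sqrt(327)/9)^(1/3)) + (2 + sqrt(327)/9)^(1/3)))


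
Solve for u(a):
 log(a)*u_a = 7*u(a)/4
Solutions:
 u(a) = C1*exp(7*li(a)/4)


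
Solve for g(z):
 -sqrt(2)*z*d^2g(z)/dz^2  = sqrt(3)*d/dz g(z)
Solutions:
 g(z) = C1 + C2*z^(1 - sqrt(6)/2)


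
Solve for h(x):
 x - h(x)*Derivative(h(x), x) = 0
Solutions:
 h(x) = -sqrt(C1 + x^2)
 h(x) = sqrt(C1 + x^2)


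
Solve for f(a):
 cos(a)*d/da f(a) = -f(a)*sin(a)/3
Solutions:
 f(a) = C1*cos(a)^(1/3)


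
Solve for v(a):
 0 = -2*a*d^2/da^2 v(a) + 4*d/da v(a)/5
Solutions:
 v(a) = C1 + C2*a^(7/5)


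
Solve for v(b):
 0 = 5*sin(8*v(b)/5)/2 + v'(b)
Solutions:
 5*b/2 + 5*log(cos(8*v(b)/5) - 1)/16 - 5*log(cos(8*v(b)/5) + 1)/16 = C1


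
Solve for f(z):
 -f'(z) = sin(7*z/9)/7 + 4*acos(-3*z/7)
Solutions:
 f(z) = C1 - 4*z*acos(-3*z/7) - 4*sqrt(49 - 9*z^2)/3 + 9*cos(7*z/9)/49


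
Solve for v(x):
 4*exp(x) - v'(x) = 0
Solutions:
 v(x) = C1 + 4*exp(x)


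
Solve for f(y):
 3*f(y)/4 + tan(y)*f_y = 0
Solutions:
 f(y) = C1/sin(y)^(3/4)


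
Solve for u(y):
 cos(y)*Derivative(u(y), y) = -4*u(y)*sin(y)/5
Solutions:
 u(y) = C1*cos(y)^(4/5)


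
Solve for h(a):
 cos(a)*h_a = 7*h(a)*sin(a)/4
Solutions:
 h(a) = C1/cos(a)^(7/4)


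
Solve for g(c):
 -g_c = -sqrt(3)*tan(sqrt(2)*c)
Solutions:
 g(c) = C1 - sqrt(6)*log(cos(sqrt(2)*c))/2


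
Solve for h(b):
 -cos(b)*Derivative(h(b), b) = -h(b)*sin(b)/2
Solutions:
 h(b) = C1/sqrt(cos(b))


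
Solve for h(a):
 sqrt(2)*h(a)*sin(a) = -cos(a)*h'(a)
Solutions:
 h(a) = C1*cos(a)^(sqrt(2))


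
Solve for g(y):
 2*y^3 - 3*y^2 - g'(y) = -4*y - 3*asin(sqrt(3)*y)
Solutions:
 g(y) = C1 + y^4/2 - y^3 + 2*y^2 + 3*y*asin(sqrt(3)*y) + sqrt(3)*sqrt(1 - 3*y^2)


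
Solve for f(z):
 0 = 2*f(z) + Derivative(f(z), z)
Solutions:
 f(z) = C1*exp(-2*z)


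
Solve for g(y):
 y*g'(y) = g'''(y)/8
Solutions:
 g(y) = C1 + Integral(C2*airyai(2*y) + C3*airybi(2*y), y)


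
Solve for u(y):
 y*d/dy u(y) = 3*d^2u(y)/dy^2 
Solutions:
 u(y) = C1 + C2*erfi(sqrt(6)*y/6)


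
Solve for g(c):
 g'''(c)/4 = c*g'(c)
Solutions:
 g(c) = C1 + Integral(C2*airyai(2^(2/3)*c) + C3*airybi(2^(2/3)*c), c)


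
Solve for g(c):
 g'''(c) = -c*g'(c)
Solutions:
 g(c) = C1 + Integral(C2*airyai(-c) + C3*airybi(-c), c)


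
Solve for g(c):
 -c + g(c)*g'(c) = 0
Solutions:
 g(c) = -sqrt(C1 + c^2)
 g(c) = sqrt(C1 + c^2)


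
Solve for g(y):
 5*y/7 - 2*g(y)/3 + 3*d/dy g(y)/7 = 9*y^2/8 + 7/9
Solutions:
 g(y) = C1*exp(14*y/9) - 27*y^2/16 - 123*y/112 - 8809/4704


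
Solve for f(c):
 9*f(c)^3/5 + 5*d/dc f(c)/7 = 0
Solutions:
 f(c) = -5*sqrt(2)*sqrt(-1/(C1 - 63*c))/2
 f(c) = 5*sqrt(2)*sqrt(-1/(C1 - 63*c))/2


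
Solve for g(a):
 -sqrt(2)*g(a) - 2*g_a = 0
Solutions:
 g(a) = C1*exp(-sqrt(2)*a/2)


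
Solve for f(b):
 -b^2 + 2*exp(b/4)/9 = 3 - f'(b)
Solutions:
 f(b) = C1 + b^3/3 + 3*b - 8*exp(b/4)/9


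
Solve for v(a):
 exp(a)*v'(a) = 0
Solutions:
 v(a) = C1


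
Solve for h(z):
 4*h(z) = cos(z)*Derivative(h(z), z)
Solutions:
 h(z) = C1*(sin(z)^2 + 2*sin(z) + 1)/(sin(z)^2 - 2*sin(z) + 1)


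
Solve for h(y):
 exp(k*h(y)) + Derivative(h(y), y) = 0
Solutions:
 h(y) = Piecewise((log(1/(C1*k + k*y))/k, Ne(k, 0)), (nan, True))
 h(y) = Piecewise((C1 - y, Eq(k, 0)), (nan, True))


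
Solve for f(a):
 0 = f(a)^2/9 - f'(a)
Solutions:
 f(a) = -9/(C1 + a)


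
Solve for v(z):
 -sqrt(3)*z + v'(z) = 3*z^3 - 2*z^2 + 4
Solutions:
 v(z) = C1 + 3*z^4/4 - 2*z^3/3 + sqrt(3)*z^2/2 + 4*z


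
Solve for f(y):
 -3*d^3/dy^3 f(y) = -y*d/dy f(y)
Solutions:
 f(y) = C1 + Integral(C2*airyai(3^(2/3)*y/3) + C3*airybi(3^(2/3)*y/3), y)


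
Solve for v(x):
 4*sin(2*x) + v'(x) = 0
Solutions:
 v(x) = C1 + 2*cos(2*x)


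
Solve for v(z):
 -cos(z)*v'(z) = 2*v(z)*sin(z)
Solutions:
 v(z) = C1*cos(z)^2


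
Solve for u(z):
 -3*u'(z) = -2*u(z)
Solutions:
 u(z) = C1*exp(2*z/3)


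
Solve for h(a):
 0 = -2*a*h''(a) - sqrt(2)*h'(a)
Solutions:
 h(a) = C1 + C2*a^(1 - sqrt(2)/2)


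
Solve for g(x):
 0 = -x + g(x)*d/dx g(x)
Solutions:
 g(x) = -sqrt(C1 + x^2)
 g(x) = sqrt(C1 + x^2)


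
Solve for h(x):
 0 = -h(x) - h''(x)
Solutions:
 h(x) = C1*sin(x) + C2*cos(x)


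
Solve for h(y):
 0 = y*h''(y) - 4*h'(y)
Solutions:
 h(y) = C1 + C2*y^5


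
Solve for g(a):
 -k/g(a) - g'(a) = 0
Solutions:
 g(a) = -sqrt(C1 - 2*a*k)
 g(a) = sqrt(C1 - 2*a*k)


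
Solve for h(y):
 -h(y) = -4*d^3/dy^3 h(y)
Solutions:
 h(y) = C3*exp(2^(1/3)*y/2) + (C1*sin(2^(1/3)*sqrt(3)*y/4) + C2*cos(2^(1/3)*sqrt(3)*y/4))*exp(-2^(1/3)*y/4)


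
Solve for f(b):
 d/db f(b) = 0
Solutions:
 f(b) = C1


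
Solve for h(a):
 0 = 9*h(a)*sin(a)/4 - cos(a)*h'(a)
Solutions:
 h(a) = C1/cos(a)^(9/4)


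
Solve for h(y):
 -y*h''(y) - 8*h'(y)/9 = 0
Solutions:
 h(y) = C1 + C2*y^(1/9)


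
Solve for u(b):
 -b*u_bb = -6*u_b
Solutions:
 u(b) = C1 + C2*b^7


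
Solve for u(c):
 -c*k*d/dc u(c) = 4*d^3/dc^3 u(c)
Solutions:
 u(c) = C1 + Integral(C2*airyai(2^(1/3)*c*(-k)^(1/3)/2) + C3*airybi(2^(1/3)*c*(-k)^(1/3)/2), c)


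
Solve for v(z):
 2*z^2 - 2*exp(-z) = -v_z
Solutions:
 v(z) = C1 - 2*z^3/3 - 2*exp(-z)


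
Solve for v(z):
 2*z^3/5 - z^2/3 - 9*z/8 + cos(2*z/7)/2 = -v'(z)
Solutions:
 v(z) = C1 - z^4/10 + z^3/9 + 9*z^2/16 - 7*sin(2*z/7)/4


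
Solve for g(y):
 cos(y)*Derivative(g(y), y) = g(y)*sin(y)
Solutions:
 g(y) = C1/cos(y)


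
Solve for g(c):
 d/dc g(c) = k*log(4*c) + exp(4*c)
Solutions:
 g(c) = C1 + c*k*log(c) + c*k*(-1 + 2*log(2)) + exp(4*c)/4


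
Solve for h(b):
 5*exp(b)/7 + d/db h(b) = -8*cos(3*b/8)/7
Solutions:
 h(b) = C1 - 5*exp(b)/7 - 64*sin(3*b/8)/21


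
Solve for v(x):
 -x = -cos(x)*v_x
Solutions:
 v(x) = C1 + Integral(x/cos(x), x)


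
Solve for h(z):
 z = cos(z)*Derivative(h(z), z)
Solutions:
 h(z) = C1 + Integral(z/cos(z), z)


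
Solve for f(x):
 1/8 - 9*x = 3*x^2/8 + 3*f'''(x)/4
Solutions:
 f(x) = C1 + C2*x + C3*x^2 - x^5/120 - x^4/2 + x^3/36


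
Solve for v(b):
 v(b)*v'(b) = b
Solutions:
 v(b) = -sqrt(C1 + b^2)
 v(b) = sqrt(C1 + b^2)


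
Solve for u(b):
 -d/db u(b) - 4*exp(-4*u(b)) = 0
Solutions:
 u(b) = log(-I*(C1 - 16*b)^(1/4))
 u(b) = log(I*(C1 - 16*b)^(1/4))
 u(b) = log(-(C1 - 16*b)^(1/4))
 u(b) = log(C1 - 16*b)/4


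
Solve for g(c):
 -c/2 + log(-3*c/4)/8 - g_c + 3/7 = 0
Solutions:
 g(c) = C1 - c^2/4 + c*log(-c)/8 + c*(-14*log(2) + 7*log(3) + 17)/56


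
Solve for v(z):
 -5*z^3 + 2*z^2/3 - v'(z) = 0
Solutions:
 v(z) = C1 - 5*z^4/4 + 2*z^3/9


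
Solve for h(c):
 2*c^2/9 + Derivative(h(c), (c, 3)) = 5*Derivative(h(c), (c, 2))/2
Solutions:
 h(c) = C1 + C2*c + C3*exp(5*c/2) + c^4/135 + 8*c^3/675 + 16*c^2/1125


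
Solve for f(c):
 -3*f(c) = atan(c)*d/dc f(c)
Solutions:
 f(c) = C1*exp(-3*Integral(1/atan(c), c))


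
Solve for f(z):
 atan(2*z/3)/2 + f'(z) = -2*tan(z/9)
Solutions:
 f(z) = C1 - z*atan(2*z/3)/2 + 3*log(4*z^2 + 9)/8 + 18*log(cos(z/9))


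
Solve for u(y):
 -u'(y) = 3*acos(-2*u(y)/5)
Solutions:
 Integral(1/acos(-2*_y/5), (_y, u(y))) = C1 - 3*y


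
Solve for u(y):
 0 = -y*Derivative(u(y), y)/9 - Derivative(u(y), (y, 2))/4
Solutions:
 u(y) = C1 + C2*erf(sqrt(2)*y/3)


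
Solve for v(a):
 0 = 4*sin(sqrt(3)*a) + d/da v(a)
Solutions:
 v(a) = C1 + 4*sqrt(3)*cos(sqrt(3)*a)/3


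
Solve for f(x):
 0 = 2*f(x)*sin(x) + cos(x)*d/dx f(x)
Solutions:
 f(x) = C1*cos(x)^2


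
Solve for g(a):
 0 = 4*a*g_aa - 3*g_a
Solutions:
 g(a) = C1 + C2*a^(7/4)


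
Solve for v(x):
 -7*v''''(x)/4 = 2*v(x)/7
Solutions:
 v(x) = (C1*sin(2^(1/4)*sqrt(7)*x/7) + C2*cos(2^(1/4)*sqrt(7)*x/7))*exp(-2^(1/4)*sqrt(7)*x/7) + (C3*sin(2^(1/4)*sqrt(7)*x/7) + C4*cos(2^(1/4)*sqrt(7)*x/7))*exp(2^(1/4)*sqrt(7)*x/7)


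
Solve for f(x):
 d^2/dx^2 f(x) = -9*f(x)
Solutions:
 f(x) = C1*sin(3*x) + C2*cos(3*x)


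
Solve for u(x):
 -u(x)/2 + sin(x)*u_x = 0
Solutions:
 u(x) = C1*(cos(x) - 1)^(1/4)/(cos(x) + 1)^(1/4)


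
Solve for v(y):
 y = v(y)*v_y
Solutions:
 v(y) = -sqrt(C1 + y^2)
 v(y) = sqrt(C1 + y^2)


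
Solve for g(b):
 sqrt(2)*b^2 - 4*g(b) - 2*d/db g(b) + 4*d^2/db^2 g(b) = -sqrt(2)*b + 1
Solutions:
 g(b) = C1*exp(b*(1 - sqrt(17))/4) + C2*exp(b*(1 + sqrt(17))/4) + sqrt(2)*b^2/4 - 1/4 + sqrt(2)/2


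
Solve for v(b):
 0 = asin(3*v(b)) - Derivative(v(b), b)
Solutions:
 Integral(1/asin(3*_y), (_y, v(b))) = C1 + b


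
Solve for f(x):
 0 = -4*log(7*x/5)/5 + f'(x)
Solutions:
 f(x) = C1 + 4*x*log(x)/5 - 4*x*log(5)/5 - 4*x/5 + 4*x*log(7)/5


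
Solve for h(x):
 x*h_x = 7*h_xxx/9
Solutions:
 h(x) = C1 + Integral(C2*airyai(21^(2/3)*x/7) + C3*airybi(21^(2/3)*x/7), x)


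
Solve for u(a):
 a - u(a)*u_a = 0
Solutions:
 u(a) = -sqrt(C1 + a^2)
 u(a) = sqrt(C1 + a^2)


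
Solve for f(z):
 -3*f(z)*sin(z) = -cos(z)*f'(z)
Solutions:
 f(z) = C1/cos(z)^3


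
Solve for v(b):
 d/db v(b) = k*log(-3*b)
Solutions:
 v(b) = C1 + b*k*log(-b) + b*k*(-1 + log(3))


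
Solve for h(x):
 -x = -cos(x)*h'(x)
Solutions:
 h(x) = C1 + Integral(x/cos(x), x)


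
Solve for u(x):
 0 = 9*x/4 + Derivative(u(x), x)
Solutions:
 u(x) = C1 - 9*x^2/8


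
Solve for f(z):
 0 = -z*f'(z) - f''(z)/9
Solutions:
 f(z) = C1 + C2*erf(3*sqrt(2)*z/2)


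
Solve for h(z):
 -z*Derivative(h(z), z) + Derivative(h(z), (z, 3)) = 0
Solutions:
 h(z) = C1 + Integral(C2*airyai(z) + C3*airybi(z), z)


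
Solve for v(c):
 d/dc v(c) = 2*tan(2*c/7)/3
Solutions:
 v(c) = C1 - 7*log(cos(2*c/7))/3


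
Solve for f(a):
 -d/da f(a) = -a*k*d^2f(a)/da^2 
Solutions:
 f(a) = C1 + a^(((re(k) + 1)*re(k) + im(k)^2)/(re(k)^2 + im(k)^2))*(C2*sin(log(a)*Abs(im(k))/(re(k)^2 + im(k)^2)) + C3*cos(log(a)*im(k)/(re(k)^2 + im(k)^2)))


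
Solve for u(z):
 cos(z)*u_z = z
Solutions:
 u(z) = C1 + Integral(z/cos(z), z)


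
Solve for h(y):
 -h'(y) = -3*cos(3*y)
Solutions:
 h(y) = C1 + sin(3*y)


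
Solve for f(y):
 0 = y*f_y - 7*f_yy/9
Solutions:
 f(y) = C1 + C2*erfi(3*sqrt(14)*y/14)


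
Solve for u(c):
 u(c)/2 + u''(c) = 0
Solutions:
 u(c) = C1*sin(sqrt(2)*c/2) + C2*cos(sqrt(2)*c/2)


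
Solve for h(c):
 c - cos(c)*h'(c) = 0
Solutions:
 h(c) = C1 + Integral(c/cos(c), c)


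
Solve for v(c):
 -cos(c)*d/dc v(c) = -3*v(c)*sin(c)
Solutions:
 v(c) = C1/cos(c)^3


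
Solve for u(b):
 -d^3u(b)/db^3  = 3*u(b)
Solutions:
 u(b) = C3*exp(-3^(1/3)*b) + (C1*sin(3^(5/6)*b/2) + C2*cos(3^(5/6)*b/2))*exp(3^(1/3)*b/2)


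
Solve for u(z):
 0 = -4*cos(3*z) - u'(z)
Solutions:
 u(z) = C1 - 4*sin(3*z)/3


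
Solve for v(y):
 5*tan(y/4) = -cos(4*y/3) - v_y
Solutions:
 v(y) = C1 + 20*log(cos(y/4)) - 3*sin(4*y/3)/4


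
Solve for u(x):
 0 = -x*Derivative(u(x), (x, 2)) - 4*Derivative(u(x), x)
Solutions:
 u(x) = C1 + C2/x^3


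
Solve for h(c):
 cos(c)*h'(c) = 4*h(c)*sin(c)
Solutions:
 h(c) = C1/cos(c)^4


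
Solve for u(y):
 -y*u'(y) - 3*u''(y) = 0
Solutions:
 u(y) = C1 + C2*erf(sqrt(6)*y/6)


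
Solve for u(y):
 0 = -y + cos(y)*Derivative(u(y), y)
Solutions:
 u(y) = C1 + Integral(y/cos(y), y)


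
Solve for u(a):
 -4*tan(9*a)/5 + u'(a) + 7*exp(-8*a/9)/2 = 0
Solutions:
 u(a) = C1 + 2*log(tan(9*a)^2 + 1)/45 + 63*exp(-8*a/9)/16


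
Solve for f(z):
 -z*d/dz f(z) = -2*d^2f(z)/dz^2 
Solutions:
 f(z) = C1 + C2*erfi(z/2)


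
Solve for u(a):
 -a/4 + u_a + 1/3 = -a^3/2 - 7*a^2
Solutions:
 u(a) = C1 - a^4/8 - 7*a^3/3 + a^2/8 - a/3


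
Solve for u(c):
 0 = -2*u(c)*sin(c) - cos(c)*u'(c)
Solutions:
 u(c) = C1*cos(c)^2


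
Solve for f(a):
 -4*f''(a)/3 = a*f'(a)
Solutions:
 f(a) = C1 + C2*erf(sqrt(6)*a/4)


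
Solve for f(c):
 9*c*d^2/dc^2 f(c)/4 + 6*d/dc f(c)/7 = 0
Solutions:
 f(c) = C1 + C2*c^(13/21)


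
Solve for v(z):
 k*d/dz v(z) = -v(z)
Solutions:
 v(z) = C1*exp(-z/k)


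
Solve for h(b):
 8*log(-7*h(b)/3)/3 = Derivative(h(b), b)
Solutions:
 -3*Integral(1/(log(-_y) - log(3) + log(7)), (_y, h(b)))/8 = C1 - b


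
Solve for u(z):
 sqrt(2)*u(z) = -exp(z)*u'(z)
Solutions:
 u(z) = C1*exp(sqrt(2)*exp(-z))


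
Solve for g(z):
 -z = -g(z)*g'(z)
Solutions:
 g(z) = -sqrt(C1 + z^2)
 g(z) = sqrt(C1 + z^2)


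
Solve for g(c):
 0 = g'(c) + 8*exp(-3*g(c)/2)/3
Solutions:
 g(c) = 2*log(C1 - 4*c)/3
 g(c) = 2*log((-1 - sqrt(3)*I)*(C1 - 4*c)^(1/3)/2)
 g(c) = 2*log((-1 + sqrt(3)*I)*(C1 - 4*c)^(1/3)/2)


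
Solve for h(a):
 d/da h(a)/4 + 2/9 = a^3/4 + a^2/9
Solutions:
 h(a) = C1 + a^4/4 + 4*a^3/27 - 8*a/9


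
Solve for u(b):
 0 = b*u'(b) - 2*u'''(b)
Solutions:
 u(b) = C1 + Integral(C2*airyai(2^(2/3)*b/2) + C3*airybi(2^(2/3)*b/2), b)


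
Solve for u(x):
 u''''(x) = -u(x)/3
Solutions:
 u(x) = (C1*sin(sqrt(2)*3^(3/4)*x/6) + C2*cos(sqrt(2)*3^(3/4)*x/6))*exp(-sqrt(2)*3^(3/4)*x/6) + (C3*sin(sqrt(2)*3^(3/4)*x/6) + C4*cos(sqrt(2)*3^(3/4)*x/6))*exp(sqrt(2)*3^(3/4)*x/6)


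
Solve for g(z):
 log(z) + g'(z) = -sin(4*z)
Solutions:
 g(z) = C1 - z*log(z) + z + cos(4*z)/4


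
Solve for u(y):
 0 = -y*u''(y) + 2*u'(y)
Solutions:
 u(y) = C1 + C2*y^3


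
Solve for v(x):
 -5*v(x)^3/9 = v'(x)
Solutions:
 v(x) = -3*sqrt(2)*sqrt(-1/(C1 - 5*x))/2
 v(x) = 3*sqrt(2)*sqrt(-1/(C1 - 5*x))/2


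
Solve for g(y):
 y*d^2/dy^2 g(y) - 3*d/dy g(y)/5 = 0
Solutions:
 g(y) = C1 + C2*y^(8/5)


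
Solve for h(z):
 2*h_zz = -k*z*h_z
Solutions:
 h(z) = Piecewise((-sqrt(pi)*C1*erf(sqrt(k)*z/2)/sqrt(k) - C2, (k > 0) | (k < 0)), (-C1*z - C2, True))


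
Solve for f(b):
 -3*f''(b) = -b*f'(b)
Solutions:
 f(b) = C1 + C2*erfi(sqrt(6)*b/6)


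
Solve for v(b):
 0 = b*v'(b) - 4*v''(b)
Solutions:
 v(b) = C1 + C2*erfi(sqrt(2)*b/4)


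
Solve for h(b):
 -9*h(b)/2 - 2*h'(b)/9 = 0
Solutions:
 h(b) = C1*exp(-81*b/4)


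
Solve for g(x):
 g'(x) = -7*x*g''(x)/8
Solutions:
 g(x) = C1 + C2/x^(1/7)


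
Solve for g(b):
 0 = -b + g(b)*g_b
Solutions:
 g(b) = -sqrt(C1 + b^2)
 g(b) = sqrt(C1 + b^2)


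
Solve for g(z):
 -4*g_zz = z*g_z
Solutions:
 g(z) = C1 + C2*erf(sqrt(2)*z/4)


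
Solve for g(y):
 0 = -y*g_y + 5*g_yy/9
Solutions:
 g(y) = C1 + C2*erfi(3*sqrt(10)*y/10)


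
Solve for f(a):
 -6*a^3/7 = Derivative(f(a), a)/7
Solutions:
 f(a) = C1 - 3*a^4/2


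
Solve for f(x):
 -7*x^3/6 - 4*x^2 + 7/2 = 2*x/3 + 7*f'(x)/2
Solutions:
 f(x) = C1 - x^4/12 - 8*x^3/21 - 2*x^2/21 + x


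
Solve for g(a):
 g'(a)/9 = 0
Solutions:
 g(a) = C1


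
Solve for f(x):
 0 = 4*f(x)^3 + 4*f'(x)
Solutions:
 f(x) = -sqrt(2)*sqrt(-1/(C1 - x))/2
 f(x) = sqrt(2)*sqrt(-1/(C1 - x))/2


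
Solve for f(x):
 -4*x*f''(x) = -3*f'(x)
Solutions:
 f(x) = C1 + C2*x^(7/4)


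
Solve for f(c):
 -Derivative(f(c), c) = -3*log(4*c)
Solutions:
 f(c) = C1 + 3*c*log(c) - 3*c + c*log(64)


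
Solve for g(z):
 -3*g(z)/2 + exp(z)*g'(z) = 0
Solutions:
 g(z) = C1*exp(-3*exp(-z)/2)


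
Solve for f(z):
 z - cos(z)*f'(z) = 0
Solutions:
 f(z) = C1 + Integral(z/cos(z), z)


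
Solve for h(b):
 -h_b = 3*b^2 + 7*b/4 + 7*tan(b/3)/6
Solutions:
 h(b) = C1 - b^3 - 7*b^2/8 + 7*log(cos(b/3))/2


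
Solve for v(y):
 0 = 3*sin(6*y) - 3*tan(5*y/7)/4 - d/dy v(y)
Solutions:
 v(y) = C1 + 21*log(cos(5*y/7))/20 - cos(6*y)/2


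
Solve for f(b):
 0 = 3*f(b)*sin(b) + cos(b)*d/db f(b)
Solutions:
 f(b) = C1*cos(b)^3


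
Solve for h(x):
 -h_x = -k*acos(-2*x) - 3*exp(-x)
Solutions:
 h(x) = C1 + k*x*acos(-2*x) + k*sqrt(1 - 4*x^2)/2 - 3*exp(-x)


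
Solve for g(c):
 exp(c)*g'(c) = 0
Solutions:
 g(c) = C1


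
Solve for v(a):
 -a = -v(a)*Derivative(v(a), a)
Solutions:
 v(a) = -sqrt(C1 + a^2)
 v(a) = sqrt(C1 + a^2)


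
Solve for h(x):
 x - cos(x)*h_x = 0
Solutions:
 h(x) = C1 + Integral(x/cos(x), x)


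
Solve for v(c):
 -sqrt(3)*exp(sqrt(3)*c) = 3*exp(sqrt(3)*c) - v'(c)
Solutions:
 v(c) = C1 + exp(sqrt(3)*c) + sqrt(3)*exp(sqrt(3)*c)


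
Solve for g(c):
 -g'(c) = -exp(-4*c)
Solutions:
 g(c) = C1 - exp(-4*c)/4


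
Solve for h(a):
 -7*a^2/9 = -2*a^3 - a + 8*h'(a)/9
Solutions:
 h(a) = C1 + 9*a^4/16 - 7*a^3/24 + 9*a^2/16


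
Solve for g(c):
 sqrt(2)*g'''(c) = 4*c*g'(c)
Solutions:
 g(c) = C1 + Integral(C2*airyai(sqrt(2)*c) + C3*airybi(sqrt(2)*c), c)


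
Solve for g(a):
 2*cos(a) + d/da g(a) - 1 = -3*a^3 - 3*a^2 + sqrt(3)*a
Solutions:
 g(a) = C1 - 3*a^4/4 - a^3 + sqrt(3)*a^2/2 + a - 2*sin(a)


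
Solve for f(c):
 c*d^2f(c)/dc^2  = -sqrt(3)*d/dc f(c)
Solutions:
 f(c) = C1 + C2*c^(1 - sqrt(3))


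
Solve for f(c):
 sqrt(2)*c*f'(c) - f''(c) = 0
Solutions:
 f(c) = C1 + C2*erfi(2^(3/4)*c/2)


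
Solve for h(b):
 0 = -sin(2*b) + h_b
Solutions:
 h(b) = C1 - cos(2*b)/2


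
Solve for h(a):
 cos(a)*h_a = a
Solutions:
 h(a) = C1 + Integral(a/cos(a), a)


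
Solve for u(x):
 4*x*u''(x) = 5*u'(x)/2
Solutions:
 u(x) = C1 + C2*x^(13/8)


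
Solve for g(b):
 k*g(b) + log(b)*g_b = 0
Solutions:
 g(b) = C1*exp(-k*li(b))


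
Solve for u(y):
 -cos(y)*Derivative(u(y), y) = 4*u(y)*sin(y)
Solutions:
 u(y) = C1*cos(y)^4


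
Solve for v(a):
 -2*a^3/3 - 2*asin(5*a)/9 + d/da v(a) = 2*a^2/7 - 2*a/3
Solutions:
 v(a) = C1 + a^4/6 + 2*a^3/21 - a^2/3 + 2*a*asin(5*a)/9 + 2*sqrt(1 - 25*a^2)/45


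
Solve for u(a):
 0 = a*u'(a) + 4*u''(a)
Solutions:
 u(a) = C1 + C2*erf(sqrt(2)*a/4)


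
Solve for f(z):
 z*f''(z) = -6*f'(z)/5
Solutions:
 f(z) = C1 + C2/z^(1/5)


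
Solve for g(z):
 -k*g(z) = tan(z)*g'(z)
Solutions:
 g(z) = C1*exp(-k*log(sin(z)))


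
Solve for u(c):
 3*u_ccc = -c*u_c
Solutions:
 u(c) = C1 + Integral(C2*airyai(-3^(2/3)*c/3) + C3*airybi(-3^(2/3)*c/3), c)


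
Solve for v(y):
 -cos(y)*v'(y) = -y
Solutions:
 v(y) = C1 + Integral(y/cos(y), y)


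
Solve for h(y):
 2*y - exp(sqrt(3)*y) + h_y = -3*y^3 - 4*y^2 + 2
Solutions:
 h(y) = C1 - 3*y^4/4 - 4*y^3/3 - y^2 + 2*y + sqrt(3)*exp(sqrt(3)*y)/3


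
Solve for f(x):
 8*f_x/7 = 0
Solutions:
 f(x) = C1


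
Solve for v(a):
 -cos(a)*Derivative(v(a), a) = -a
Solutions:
 v(a) = C1 + Integral(a/cos(a), a)


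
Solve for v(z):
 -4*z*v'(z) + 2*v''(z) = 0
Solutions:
 v(z) = C1 + C2*erfi(z)


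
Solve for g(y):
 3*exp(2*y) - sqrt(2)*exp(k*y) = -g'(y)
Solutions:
 g(y) = C1 - 3*exp(2*y)/2 + sqrt(2)*exp(k*y)/k


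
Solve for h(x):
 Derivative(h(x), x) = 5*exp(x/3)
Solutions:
 h(x) = C1 + 15*exp(x/3)


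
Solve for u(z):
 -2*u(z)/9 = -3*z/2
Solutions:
 u(z) = 27*z/4


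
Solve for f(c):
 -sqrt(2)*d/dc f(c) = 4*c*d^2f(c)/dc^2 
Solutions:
 f(c) = C1 + C2*c^(1 - sqrt(2)/4)


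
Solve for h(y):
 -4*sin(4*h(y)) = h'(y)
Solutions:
 h(y) = -acos((-C1 - exp(32*y))/(C1 - exp(32*y)))/4 + pi/2
 h(y) = acos((-C1 - exp(32*y))/(C1 - exp(32*y)))/4


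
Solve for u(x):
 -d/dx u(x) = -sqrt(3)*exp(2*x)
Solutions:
 u(x) = C1 + sqrt(3)*exp(2*x)/2


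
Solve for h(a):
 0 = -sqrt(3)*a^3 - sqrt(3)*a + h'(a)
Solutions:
 h(a) = C1 + sqrt(3)*a^4/4 + sqrt(3)*a^2/2


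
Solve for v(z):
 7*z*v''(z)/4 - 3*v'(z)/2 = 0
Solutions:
 v(z) = C1 + C2*z^(13/7)


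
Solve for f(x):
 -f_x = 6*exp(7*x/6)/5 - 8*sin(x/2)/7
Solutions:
 f(x) = C1 - 36*exp(7*x/6)/35 - 16*cos(x/2)/7


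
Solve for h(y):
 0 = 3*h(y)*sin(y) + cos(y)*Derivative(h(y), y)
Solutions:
 h(y) = C1*cos(y)^3


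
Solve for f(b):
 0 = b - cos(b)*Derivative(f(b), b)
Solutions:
 f(b) = C1 + Integral(b/cos(b), b)


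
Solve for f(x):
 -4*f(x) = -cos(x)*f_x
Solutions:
 f(x) = C1*(sin(x)^2 + 2*sin(x) + 1)/(sin(x)^2 - 2*sin(x) + 1)


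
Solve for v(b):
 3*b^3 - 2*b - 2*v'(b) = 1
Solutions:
 v(b) = C1 + 3*b^4/8 - b^2/2 - b/2


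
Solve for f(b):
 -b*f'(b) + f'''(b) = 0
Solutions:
 f(b) = C1 + Integral(C2*airyai(b) + C3*airybi(b), b)


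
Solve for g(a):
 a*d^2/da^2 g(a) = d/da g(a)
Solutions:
 g(a) = C1 + C2*a^2


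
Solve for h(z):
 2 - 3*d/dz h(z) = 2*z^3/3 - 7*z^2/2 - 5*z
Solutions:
 h(z) = C1 - z^4/18 + 7*z^3/18 + 5*z^2/6 + 2*z/3


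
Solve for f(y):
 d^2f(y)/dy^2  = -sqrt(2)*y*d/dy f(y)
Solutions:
 f(y) = C1 + C2*erf(2^(3/4)*y/2)


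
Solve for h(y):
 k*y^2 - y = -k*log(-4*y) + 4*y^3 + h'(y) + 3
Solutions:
 h(y) = C1 + k*y^3/3 + k*y*log(-y) - y^4 - y^2/2 + y*(-k + 2*k*log(2) - 3)


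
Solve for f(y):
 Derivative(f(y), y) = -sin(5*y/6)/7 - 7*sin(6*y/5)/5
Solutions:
 f(y) = C1 + 6*cos(5*y/6)/35 + 7*cos(6*y/5)/6


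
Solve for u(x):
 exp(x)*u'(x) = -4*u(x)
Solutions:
 u(x) = C1*exp(4*exp(-x))


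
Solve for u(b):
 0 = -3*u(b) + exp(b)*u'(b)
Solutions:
 u(b) = C1*exp(-3*exp(-b))


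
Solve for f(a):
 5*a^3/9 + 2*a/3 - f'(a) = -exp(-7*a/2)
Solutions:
 f(a) = C1 + 5*a^4/36 + a^2/3 - 2*exp(-7*a/2)/7


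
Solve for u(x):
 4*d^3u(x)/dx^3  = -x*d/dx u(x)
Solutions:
 u(x) = C1 + Integral(C2*airyai(-2^(1/3)*x/2) + C3*airybi(-2^(1/3)*x/2), x)


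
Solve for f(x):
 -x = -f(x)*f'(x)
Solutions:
 f(x) = -sqrt(C1 + x^2)
 f(x) = sqrt(C1 + x^2)


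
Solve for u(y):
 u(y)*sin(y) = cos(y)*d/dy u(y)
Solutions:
 u(y) = C1/cos(y)


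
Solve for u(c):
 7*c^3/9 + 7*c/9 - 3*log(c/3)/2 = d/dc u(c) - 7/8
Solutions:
 u(c) = C1 + 7*c^4/36 + 7*c^2/18 - 3*c*log(c)/2 + 3*c*log(3)/2 + 19*c/8


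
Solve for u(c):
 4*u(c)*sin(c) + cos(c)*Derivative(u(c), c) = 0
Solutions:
 u(c) = C1*cos(c)^4


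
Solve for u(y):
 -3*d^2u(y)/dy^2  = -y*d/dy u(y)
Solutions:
 u(y) = C1 + C2*erfi(sqrt(6)*y/6)


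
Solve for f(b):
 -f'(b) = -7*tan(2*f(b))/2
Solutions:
 f(b) = -asin(C1*exp(7*b))/2 + pi/2
 f(b) = asin(C1*exp(7*b))/2
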